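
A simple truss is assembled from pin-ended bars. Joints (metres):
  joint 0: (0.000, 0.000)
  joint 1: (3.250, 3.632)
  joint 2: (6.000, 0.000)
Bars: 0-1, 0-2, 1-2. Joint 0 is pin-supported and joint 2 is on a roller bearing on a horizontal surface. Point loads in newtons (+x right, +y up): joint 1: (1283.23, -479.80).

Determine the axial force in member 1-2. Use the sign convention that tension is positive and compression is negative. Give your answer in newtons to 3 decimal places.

-1300.308

N=3 nodes, M=3 members, R=3 reactions → 2N=6, M+R=6
member 0 (0-1): L=4.8738, (cx,cy)=(0.6668,0.7452)
member 1 (0-2): L=6.0000, (cx,cy)=(1.0000,0.0000)
member 2 (1-2): L=4.5556, (cx,cy)=(0.6036,-0.7973)
solve A·x = −loads:
  F[0-1] = +747.2715 N (tension)
  F[0-2] = +784.9263 N (tension)
  F[1-2] = -1300.3082 N (compression)
  Rx@0 = -1283.2300 N
  Ry@0 = -556.8736 N
  Ry@2 = +1036.6736 N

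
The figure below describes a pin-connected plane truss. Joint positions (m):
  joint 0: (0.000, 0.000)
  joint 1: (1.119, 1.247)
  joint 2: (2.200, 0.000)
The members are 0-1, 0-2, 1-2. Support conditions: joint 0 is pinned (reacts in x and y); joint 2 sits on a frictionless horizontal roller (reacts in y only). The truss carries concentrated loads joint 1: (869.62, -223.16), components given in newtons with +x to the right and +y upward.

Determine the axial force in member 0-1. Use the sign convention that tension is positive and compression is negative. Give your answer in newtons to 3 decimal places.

514.951

N=3 nodes, M=3 members, R=3 reactions → 2N=6, M+R=6
member 0 (0-1): L=1.6755, (cx,cy)=(0.6679,0.7443)
member 1 (0-2): L=2.2000, (cx,cy)=(1.0000,0.0000)
member 2 (1-2): L=1.6503, (cx,cy)=(0.6550,-0.7556)
solve A·x = −loads:
  F[0-1] = +514.9507 N (tension)
  F[0-2] = +525.6969 N (tension)
  F[1-2] = -802.5627 N (compression)
  Rx@0 = -869.6200 N
  Ry@0 = -383.2637 N
  Ry@2 = +606.4237 N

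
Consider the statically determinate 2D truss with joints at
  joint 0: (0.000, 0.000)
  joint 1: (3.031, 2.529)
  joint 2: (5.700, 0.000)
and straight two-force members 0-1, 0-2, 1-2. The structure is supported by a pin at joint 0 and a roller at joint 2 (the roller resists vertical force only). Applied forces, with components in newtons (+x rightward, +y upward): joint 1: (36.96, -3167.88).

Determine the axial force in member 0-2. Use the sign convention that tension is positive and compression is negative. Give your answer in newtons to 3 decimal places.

1795.093

N=3 nodes, M=3 members, R=3 reactions → 2N=6, M+R=6
member 0 (0-1): L=3.9475, (cx,cy)=(0.7678,0.6407)
member 1 (0-2): L=5.7000, (cx,cy)=(1.0000,0.0000)
member 2 (1-2): L=3.6769, (cx,cy)=(0.7259,-0.6878)
solve A·x = −loads:
  F[0-1] = -2289.7521 N (compression)
  F[0-2] = +1795.0926 N (tension)
  F[1-2] = -2472.9596 N (compression)
  Rx@0 = -36.9600 N
  Ry@0 = +1466.9473 N
  Ry@2 = +1700.9327 N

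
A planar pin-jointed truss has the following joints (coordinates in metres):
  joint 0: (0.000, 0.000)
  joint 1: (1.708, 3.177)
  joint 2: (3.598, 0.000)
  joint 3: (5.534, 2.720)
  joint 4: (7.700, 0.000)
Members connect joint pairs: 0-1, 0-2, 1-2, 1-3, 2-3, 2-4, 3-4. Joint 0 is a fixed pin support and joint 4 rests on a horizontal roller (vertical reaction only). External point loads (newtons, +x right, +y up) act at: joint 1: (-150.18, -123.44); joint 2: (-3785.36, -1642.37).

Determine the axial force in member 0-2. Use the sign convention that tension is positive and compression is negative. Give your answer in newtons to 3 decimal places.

-3380.207

N=5 nodes, M=7 members, R=3 reactions → 2N=10, M+R=10
member 0 (0-1): L=3.6070, (cx,cy)=(0.4735,0.8808)
member 1 (0-2): L=3.5980, (cx,cy)=(1.0000,0.0000)
member 2 (1-2): L=3.6967, (cx,cy)=(0.5113,-0.8594)
member 3 (1-3): L=3.8532, (cx,cy)=(0.9929,-0.1186)
member 4 (2-3): L=3.3386, (cx,cy)=(0.5799,0.8147)
member 5 (2-4): L=4.1020, (cx,cy)=(1.0000,0.0000)
member 6 (3-4): L=3.4771, (cx,cy)=(0.6229,-0.7823)
solve A·x = −loads:
  F[0-1] = -1172.7730 N (compression)
  F[0-2] = -3380.2072 N (compression)
  F[1-2] = +1199.8627 N (tension)
  F[1-3] = -1025.8470 N (compression)
  F[2-3] = +750.1914 N (tension)
  F[2-4] = +583.5873 N (tension)
  F[3-4] = -936.8278 N (compression)
  Rx@0 = +3935.5400 N
  Ry@0 = +1032.9579 N
  Ry@4 = +732.8521 N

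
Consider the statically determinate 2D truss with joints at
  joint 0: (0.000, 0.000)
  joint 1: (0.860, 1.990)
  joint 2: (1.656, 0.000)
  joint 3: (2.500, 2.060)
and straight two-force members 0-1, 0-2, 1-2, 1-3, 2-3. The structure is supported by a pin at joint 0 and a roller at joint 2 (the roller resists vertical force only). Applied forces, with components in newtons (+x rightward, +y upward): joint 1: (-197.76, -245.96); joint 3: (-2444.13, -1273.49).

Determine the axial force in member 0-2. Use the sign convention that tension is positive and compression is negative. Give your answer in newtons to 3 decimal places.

N=4 nodes, M=5 members, R=3 reactions → 2N=8, M+R=8
member 0 (0-1): L=2.1679, (cx,cy)=(0.3967,0.9179)
member 1 (0-2): L=1.6560, (cx,cy)=(1.0000,0.0000)
member 2 (1-2): L=2.1433, (cx,cy)=(0.3714,-0.9285)
member 3 (1-3): L=1.6415, (cx,cy)=(0.9991,0.0426)
member 4 (2-3): L=2.2262, (cx,cy)=(0.3791,0.9253)
solve A·x = −loads:
  F[0-1] = -2992.7926 N (compression)
  F[0-2] = -1454.6459 N (compression)
  F[1-2] = +2604.0015 N (tension)
  F[1-3] = -1958.3674 N (compression)
  F[2-3] = -1285.9801 N (compression)
  Rx@0 = +2641.8900 N
  Ry@0 = +2747.2275 N
  Ry@2 = -1227.7775 N

-1454.646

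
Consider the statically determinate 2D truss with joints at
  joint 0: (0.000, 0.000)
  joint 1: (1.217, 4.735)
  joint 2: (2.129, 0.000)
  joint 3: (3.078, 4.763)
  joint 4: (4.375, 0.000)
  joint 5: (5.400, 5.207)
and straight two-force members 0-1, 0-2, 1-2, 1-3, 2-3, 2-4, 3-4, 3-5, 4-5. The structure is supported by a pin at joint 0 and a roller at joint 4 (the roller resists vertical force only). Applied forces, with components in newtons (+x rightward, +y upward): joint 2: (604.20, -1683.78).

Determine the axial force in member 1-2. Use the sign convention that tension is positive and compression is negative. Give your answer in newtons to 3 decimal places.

874.354

N=6 nodes, M=9 members, R=3 reactions → 2N=12, M+R=12
member 0 (0-1): L=4.8889, (cx,cy)=(0.2489,0.9685)
member 1 (0-2): L=2.1290, (cx,cy)=(1.0000,0.0000)
member 2 (1-2): L=4.8220, (cx,cy)=(0.1891,-0.9820)
member 3 (1-3): L=1.8612, (cx,cy)=(0.9999,0.0150)
member 4 (2-3): L=4.8566, (cx,cy)=(0.1954,0.9807)
member 5 (2-4): L=2.2460, (cx,cy)=(1.0000,0.0000)
member 6 (3-4): L=4.9364, (cx,cy)=(0.2627,-0.9649)
member 7 (3-5): L=2.3641, (cx,cy)=(0.9822,0.1878)
member 8 (4-5): L=5.3069, (cx,cy)=(0.1931,0.9812)
solve A·x = −loads:
  F[0-1] = -892.4994 N (compression)
  F[0-2] = +826.3711 N (tension)
  F[1-2] = +874.3544 N (tension)
  F[1-3] = -387.5834 N (compression)
  F[2-3] = +841.4265 N (tension)
  F[2-4] = +223.1220 N (tension)
  F[3-4] = -849.2111 N (compression)
  F[3-5] = +0.0000 N (tension)
  F[4-5] = -0.0000 N (compression)
  Rx@0 = -604.2000 N
  Ry@0 = +864.4045 N
  Ry@4 = +819.3755 N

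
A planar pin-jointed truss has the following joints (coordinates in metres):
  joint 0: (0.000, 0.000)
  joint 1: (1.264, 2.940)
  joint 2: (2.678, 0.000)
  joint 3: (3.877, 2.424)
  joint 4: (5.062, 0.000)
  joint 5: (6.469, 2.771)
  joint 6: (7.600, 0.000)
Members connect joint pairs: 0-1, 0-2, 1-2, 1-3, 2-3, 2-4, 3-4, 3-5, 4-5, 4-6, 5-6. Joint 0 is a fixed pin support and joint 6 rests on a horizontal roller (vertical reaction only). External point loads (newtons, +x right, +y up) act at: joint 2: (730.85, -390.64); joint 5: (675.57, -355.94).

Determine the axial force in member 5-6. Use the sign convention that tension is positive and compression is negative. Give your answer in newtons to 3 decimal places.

N=7 nodes, M=11 members, R=3 reactions → 2N=14, M+R=14
member 0 (0-1): L=3.2002, (cx,cy)=(0.3950,0.9187)
member 1 (0-2): L=2.6780, (cx,cy)=(1.0000,0.0000)
member 2 (1-2): L=3.2624, (cx,cy)=(0.4334,-0.9012)
member 3 (1-3): L=2.6635, (cx,cy)=(0.9811,-0.1937)
member 4 (2-3): L=2.7043, (cx,cy)=(0.4434,0.8963)
member 5 (2-4): L=2.3840, (cx,cy)=(1.0000,0.0000)
member 6 (3-4): L=2.6981, (cx,cy)=(0.4392,-0.8984)
member 7 (3-5): L=2.6151, (cx,cy)=(0.9912,0.1327)
member 8 (4-5): L=3.1077, (cx,cy)=(0.4527,0.8916)
member 9 (4-6): L=2.5380, (cx,cy)=(1.0000,0.0000)
member 10 (5-6): L=2.9929, (cx,cy)=(0.3779,-0.9259)
solve A·x = −loads:
  F[0-1] = -64.9227 N (compression)
  F[0-2] = +1432.0628 N (tension)
  F[1-2] = +79.3378 N (tension)
  F[1-3] = -61.1894 N (compression)
  F[2-3] = +356.0491 N (tension)
  F[2-4] = +577.7408 N (tension)
  F[3-4] = -332.1173 N (compression)
  F[3-5] = +245.8659 N (tension)
  F[4-5] = +334.6320 N (tension)
  F[4-6] = +280.3770 N (tension)
  F[5-6] = -741.9518 N (compression)
  Rx@0 = -1406.4200 N
  Ry@0 = +59.6439 N
  Ry@6 = +686.9361 N

-741.952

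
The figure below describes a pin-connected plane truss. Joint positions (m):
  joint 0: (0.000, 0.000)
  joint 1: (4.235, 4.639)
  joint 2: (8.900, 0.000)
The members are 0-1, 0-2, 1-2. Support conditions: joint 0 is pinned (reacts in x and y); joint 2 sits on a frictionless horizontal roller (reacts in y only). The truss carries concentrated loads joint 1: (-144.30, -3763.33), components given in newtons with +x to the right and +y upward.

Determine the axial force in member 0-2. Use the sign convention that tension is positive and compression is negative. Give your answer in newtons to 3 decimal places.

1725.154

N=3 nodes, M=3 members, R=3 reactions → 2N=6, M+R=6
member 0 (0-1): L=6.2814, (cx,cy)=(0.6742,0.7385)
member 1 (0-2): L=8.9000, (cx,cy)=(1.0000,0.0000)
member 2 (1-2): L=6.5789, (cx,cy)=(0.7091,-0.7051)
solve A·x = −loads:
  F[0-1] = -2772.7795 N (compression)
  F[0-2] = +1725.1538 N (tension)
  F[1-2] = -2432.9465 N (compression)
  Rx@0 = +144.3000 N
  Ry@0 = +2047.7913 N
  Ry@2 = +1715.5387 N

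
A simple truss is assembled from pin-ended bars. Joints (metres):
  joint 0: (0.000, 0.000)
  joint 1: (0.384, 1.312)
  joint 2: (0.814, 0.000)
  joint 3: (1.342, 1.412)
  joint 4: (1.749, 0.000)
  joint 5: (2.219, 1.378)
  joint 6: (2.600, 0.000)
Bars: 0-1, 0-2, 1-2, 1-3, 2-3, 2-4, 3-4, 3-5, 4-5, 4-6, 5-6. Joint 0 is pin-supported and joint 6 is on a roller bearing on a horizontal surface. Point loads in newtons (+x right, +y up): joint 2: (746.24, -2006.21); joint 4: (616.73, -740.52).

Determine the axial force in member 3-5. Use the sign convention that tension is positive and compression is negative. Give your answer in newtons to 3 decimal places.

N=7 nodes, M=11 members, R=3 reactions → 2N=14, M+R=14
member 0 (0-1): L=1.3670, (cx,cy)=(0.2809,0.9597)
member 1 (0-2): L=0.8140, (cx,cy)=(1.0000,0.0000)
member 2 (1-2): L=1.3807, (cx,cy)=(0.3114,-0.9503)
member 3 (1-3): L=0.9632, (cx,cy)=(0.9946,0.1038)
member 4 (2-3): L=1.5075, (cx,cy)=(0.3503,0.9367)
member 5 (2-4): L=0.9350, (cx,cy)=(1.0000,0.0000)
member 6 (3-4): L=1.4695, (cx,cy)=(0.2770,-0.9609)
member 7 (3-5): L=0.8777, (cx,cy)=(0.9992,-0.0387)
member 8 (4-5): L=1.4559, (cx,cy)=(0.3228,0.9465)
member 9 (4-6): L=0.8510, (cx,cy)=(1.0000,0.0000)
member 10 (5-6): L=1.4297, (cx,cy)=(0.2665,-0.9638)
solve A·x = −loads:
  F[0-1] = -1688.4721 N (compression)
  F[0-2] = +1837.2597 N (tension)
  F[1-2] = +1598.5169 N (tension)
  F[1-3] = -977.4192 N (compression)
  F[2-3] = +520.1439 N (tension)
  F[2-4] = +1406.6864 N (tension)
  F[3-4] = -373.7282 N (compression)
  F[3-5] = -686.9616 N (compression)
  F[4-5] = +1161.8291 N (tension)
  F[4-6] = +311.3915 N (tension)
  F[5-6] = -1168.4954 N (compression)
  Rx@0 = -1362.9700 N
  Ry@0 = +1620.4898 N
  Ry@6 = +1126.2402 N

-686.962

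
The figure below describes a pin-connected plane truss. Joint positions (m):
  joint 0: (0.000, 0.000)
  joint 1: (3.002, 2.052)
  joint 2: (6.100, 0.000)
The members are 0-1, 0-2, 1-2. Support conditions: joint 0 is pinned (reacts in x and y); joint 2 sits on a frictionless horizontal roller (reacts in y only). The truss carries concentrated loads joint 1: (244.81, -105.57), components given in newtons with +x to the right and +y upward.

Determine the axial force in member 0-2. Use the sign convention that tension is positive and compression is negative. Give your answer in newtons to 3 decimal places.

N=3 nodes, M=3 members, R=3 reactions → 2N=6, M+R=6
member 0 (0-1): L=3.6363, (cx,cy)=(0.8256,0.5643)
member 1 (0-2): L=6.1000, (cx,cy)=(1.0000,0.0000)
member 2 (1-2): L=3.7160, (cx,cy)=(0.8337,-0.5522)
solve A·x = −loads:
  F[0-1] = +50.9238 N (tension)
  F[0-2] = +202.7692 N (tension)
  F[1-2] = -243.2152 N (compression)
  Rx@0 = -244.8100 N
  Ry@0 = -28.7368 N
  Ry@2 = +134.3068 N

202.769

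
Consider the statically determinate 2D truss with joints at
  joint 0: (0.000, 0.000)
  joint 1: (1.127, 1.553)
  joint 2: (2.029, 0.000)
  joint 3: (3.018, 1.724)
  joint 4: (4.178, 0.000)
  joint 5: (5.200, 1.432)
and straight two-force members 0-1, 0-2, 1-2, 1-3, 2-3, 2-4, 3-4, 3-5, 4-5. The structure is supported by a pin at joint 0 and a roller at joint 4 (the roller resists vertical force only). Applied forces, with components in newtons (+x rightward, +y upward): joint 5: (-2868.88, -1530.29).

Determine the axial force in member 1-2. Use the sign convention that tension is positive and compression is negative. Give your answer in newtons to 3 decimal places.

N=6 nodes, M=9 members, R=3 reactions → 2N=12, M+R=12
member 0 (0-1): L=1.9188, (cx,cy)=(0.5873,0.8093)
member 1 (0-2): L=2.0290, (cx,cy)=(1.0000,0.0000)
member 2 (1-2): L=1.7959, (cx,cy)=(0.5022,-0.8647)
member 3 (1-3): L=1.8987, (cx,cy)=(0.9959,0.0901)
member 4 (2-3): L=1.9875, (cx,cy)=(0.4976,0.8674)
member 5 (2-4): L=2.1490, (cx,cy)=(1.0000,0.0000)
member 6 (3-4): L=2.0779, (cx,cy)=(0.5582,-0.8297)
member 7 (3-5): L=2.2015, (cx,cy)=(0.9912,-0.1326)
member 8 (4-5): L=1.7593, (cx,cy)=(0.5809,0.8140)
solve A·x = −loads:
  F[0-1] = -752.4250 N (compression)
  F[0-2] = -2426.9547 N (compression)
  F[1-2] = +625.1851 N (tension)
  F[1-3] = -759.0045 N (compression)
  F[2-3] = -623.2539 N (compression)
  F[2-4] = -1802.8280 N (compression)
  F[3-4] = +995.5823 N (tension)
  F[3-5] = -1636.2926 N (compression)
  F[4-5] = -2146.6893 N (compression)
  Rx@0 = +2868.8800 N
  Ry@0 = +608.9707 N
  Ry@4 = +921.3193 N

625.185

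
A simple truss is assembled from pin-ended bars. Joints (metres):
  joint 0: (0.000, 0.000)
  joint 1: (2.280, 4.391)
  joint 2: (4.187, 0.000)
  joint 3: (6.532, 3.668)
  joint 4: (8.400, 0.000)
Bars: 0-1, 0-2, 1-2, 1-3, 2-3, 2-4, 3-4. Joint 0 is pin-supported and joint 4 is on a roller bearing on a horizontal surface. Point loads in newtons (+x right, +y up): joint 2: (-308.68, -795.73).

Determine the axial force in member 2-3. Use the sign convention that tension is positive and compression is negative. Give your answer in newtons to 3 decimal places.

387.836

N=5 nodes, M=7 members, R=3 reactions → 2N=10, M+R=10
member 0 (0-1): L=4.9477, (cx,cy)=(0.4608,0.8875)
member 1 (0-2): L=4.1870, (cx,cy)=(1.0000,0.0000)
member 2 (1-2): L=4.7872, (cx,cy)=(0.3984,-0.9172)
member 3 (1-3): L=4.3130, (cx,cy)=(0.9858,-0.1676)
member 4 (2-3): L=4.3535, (cx,cy)=(0.5386,0.8425)
member 5 (2-4): L=4.2130, (cx,cy)=(1.0000,0.0000)
member 6 (3-4): L=4.1163, (cx,cy)=(0.4538,-0.8911)
solve A·x = −loads:
  F[0-1] = -449.6906 N (compression)
  F[0-2] = -101.4516 N (compression)
  F[1-2] = +511.2821 N (tension)
  F[1-3] = -416.7964 N (compression)
  F[2-3] = +387.8363 N (tension)
  F[2-4] = +201.9933 N (tension)
  F[3-4] = -445.1061 N (compression)
  Rx@0 = +308.6800 N
  Ry@0 = +399.0965 N
  Ry@4 = +396.6335 N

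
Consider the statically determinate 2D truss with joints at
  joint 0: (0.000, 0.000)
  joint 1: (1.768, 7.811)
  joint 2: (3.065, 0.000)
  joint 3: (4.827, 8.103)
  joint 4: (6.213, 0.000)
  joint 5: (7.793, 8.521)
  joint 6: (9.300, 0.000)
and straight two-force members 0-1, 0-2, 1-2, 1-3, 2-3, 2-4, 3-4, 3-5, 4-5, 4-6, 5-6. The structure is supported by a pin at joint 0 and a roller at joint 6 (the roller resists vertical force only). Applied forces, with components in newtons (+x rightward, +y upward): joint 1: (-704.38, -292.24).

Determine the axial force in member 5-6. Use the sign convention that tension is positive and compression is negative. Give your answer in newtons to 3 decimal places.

544.365

N=7 nodes, M=11 members, R=3 reactions → 2N=14, M+R=14
member 0 (0-1): L=8.0086, (cx,cy)=(0.2208,0.9753)
member 1 (0-2): L=3.0650, (cx,cy)=(1.0000,0.0000)
member 2 (1-2): L=7.9179, (cx,cy)=(0.1638,-0.9865)
member 3 (1-3): L=3.0729, (cx,cy)=(0.9955,0.0950)
member 4 (2-3): L=8.2924, (cx,cy)=(0.2125,0.9772)
member 5 (2-4): L=3.1480, (cx,cy)=(1.0000,0.0000)
member 6 (3-4): L=8.2207, (cx,cy)=(0.1686,-0.9857)
member 7 (3-5): L=2.9953, (cx,cy)=(0.9902,0.1396)
member 8 (4-5): L=8.6662, (cx,cy)=(0.1823,0.9832)
member 9 (4-6): L=3.0870, (cx,cy)=(1.0000,0.0000)
member 10 (5-6): L=8.6532, (cx,cy)=(0.1742,-0.9847)
solve A·x = −loads:
  F[0-1] = -849.2393 N (compression)
  F[0-2] = -516.8995 N (compression)
  F[1-2] = +584.1440 N (tension)
  F[1-3] = +423.1284 N (tension)
  F[2-3] = -589.7205 N (compression)
  F[2-4] = -295.9072 N (compression)
  F[3-4] = +572.3427 N (tension)
  F[3-5] = +201.3812 N (tension)
  F[4-5] = -573.7659 N (compression)
  F[4-6] = -94.8037 N (compression)
  F[5-6] = +544.3652 N (tension)
  Rx@0 = +704.3800 N
  Ry@0 = +828.2864 N
  Ry@6 = -536.0464 N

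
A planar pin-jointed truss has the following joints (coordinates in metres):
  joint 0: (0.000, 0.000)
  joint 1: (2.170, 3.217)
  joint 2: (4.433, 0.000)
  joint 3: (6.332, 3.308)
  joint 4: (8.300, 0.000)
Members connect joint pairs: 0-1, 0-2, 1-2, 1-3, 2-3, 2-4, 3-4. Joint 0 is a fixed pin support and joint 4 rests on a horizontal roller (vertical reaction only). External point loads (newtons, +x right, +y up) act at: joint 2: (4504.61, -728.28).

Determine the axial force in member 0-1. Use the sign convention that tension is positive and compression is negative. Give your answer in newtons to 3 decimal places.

N=5 nodes, M=7 members, R=3 reactions → 2N=10, M+R=10
member 0 (0-1): L=3.8805, (cx,cy)=(0.5592,0.8290)
member 1 (0-2): L=4.4330, (cx,cy)=(1.0000,0.0000)
member 2 (1-2): L=3.9332, (cx,cy)=(0.5754,-0.8179)
member 3 (1-3): L=4.1630, (cx,cy)=(0.9998,0.0219)
member 4 (2-3): L=3.8143, (cx,cy)=(0.4979,0.8673)
member 5 (2-4): L=3.8670, (cx,cy)=(1.0000,0.0000)
member 6 (3-4): L=3.8491, (cx,cy)=(0.5113,-0.8594)
solve A·x = −loads:
  F[0-1] = -409.2860 N (compression)
  F[0-2] = +4733.4875 N (tension)
  F[1-2] = +402.5413 N (tension)
  F[1-3] = -460.5917 N (compression)
  F[2-3] = +460.1171 N (tension)
  F[2-4] = +231.4076 N (tension)
  F[3-4] = -452.6019 N (compression)
  Rx@0 = -4504.6100 N
  Ry@0 = +339.3083 N
  Ry@4 = +388.9717 N

-409.286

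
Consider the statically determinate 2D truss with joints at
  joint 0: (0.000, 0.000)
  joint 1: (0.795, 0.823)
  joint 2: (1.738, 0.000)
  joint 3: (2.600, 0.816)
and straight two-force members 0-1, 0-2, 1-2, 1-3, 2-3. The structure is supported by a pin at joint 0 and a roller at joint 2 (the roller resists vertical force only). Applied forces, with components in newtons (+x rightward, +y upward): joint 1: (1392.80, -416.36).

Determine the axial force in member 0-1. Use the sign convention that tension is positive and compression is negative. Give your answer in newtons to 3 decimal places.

602.902

N=4 nodes, M=5 members, R=3 reactions → 2N=8, M+R=8
member 0 (0-1): L=1.1443, (cx,cy)=(0.6948,0.7192)
member 1 (0-2): L=1.7380, (cx,cy)=(1.0000,0.0000)
member 2 (1-2): L=1.2516, (cx,cy)=(0.7534,-0.6575)
member 3 (1-3): L=1.8050, (cx,cy)=(1.0000,-0.0039)
member 4 (2-3): L=1.1870, (cx,cy)=(0.7262,0.6875)
solve A·x = −loads:
  F[0-1] = +602.9022 N (tension)
  F[0-2] = +973.9240 N (tension)
  F[1-2] = -1292.6751 N (compression)
  F[1-3] = +0.0000 N (tension)
  F[2-3] = -0.0000 N (compression)
  Rx@0 = -1392.8000 N
  Ry@0 = -433.6288 N
  Ry@2 = +849.9888 N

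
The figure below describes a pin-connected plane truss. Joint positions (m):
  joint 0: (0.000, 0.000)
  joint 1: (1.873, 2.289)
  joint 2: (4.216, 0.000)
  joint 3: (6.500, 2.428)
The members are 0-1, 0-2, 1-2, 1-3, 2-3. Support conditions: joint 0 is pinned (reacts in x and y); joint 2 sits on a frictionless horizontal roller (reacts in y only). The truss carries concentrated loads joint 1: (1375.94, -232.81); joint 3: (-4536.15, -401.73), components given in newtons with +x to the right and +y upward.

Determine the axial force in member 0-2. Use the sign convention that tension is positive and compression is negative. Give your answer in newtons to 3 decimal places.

N=4 nodes, M=5 members, R=3 reactions → 2N=8, M+R=8
member 0 (0-1): L=2.9576, (cx,cy)=(0.6333,0.7739)
member 1 (0-2): L=4.2160, (cx,cy)=(1.0000,0.0000)
member 2 (1-2): L=3.2755, (cx,cy)=(0.7153,-0.6988)
member 3 (1-3): L=4.6291, (cx,cy)=(0.9995,0.0300)
member 4 (2-3): L=3.3334, (cx,cy)=(0.6852,0.7284)
solve A·x = −loads:
  F[0-1] = -2296.1847 N (compression)
  F[0-2] = -1706.0945 N (compression)
  F[1-2] = +2025.8826 N (tension)
  F[1-3] = -4281.1031 N (compression)
  F[2-3] = -375.0523 N (compression)
  Rx@0 = +3160.2100 N
  Ry@0 = +1777.0797 N
  Ry@2 = -1142.5397 N

-1706.095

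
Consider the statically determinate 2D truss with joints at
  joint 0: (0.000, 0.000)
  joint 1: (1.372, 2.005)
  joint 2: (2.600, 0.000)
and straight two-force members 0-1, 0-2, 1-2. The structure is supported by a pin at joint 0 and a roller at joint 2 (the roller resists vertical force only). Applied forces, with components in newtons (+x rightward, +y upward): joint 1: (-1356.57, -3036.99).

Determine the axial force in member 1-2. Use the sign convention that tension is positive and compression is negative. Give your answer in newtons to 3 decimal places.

-652.549

N=3 nodes, M=3 members, R=3 reactions → 2N=6, M+R=6
member 0 (0-1): L=2.4295, (cx,cy)=(0.5647,0.8253)
member 1 (0-2): L=2.6000, (cx,cy)=(1.0000,0.0000)
member 2 (1-2): L=2.3512, (cx,cy)=(0.5223,-0.8528)
solve A·x = −loads:
  F[0-1] = -3005.6793 N (compression)
  F[0-2] = +340.8218 N (tension)
  F[1-2] = -652.5494 N (compression)
  Rx@0 = +1356.5700 N
  Ry@0 = +2480.5179 N
  Ry@2 = +556.4721 N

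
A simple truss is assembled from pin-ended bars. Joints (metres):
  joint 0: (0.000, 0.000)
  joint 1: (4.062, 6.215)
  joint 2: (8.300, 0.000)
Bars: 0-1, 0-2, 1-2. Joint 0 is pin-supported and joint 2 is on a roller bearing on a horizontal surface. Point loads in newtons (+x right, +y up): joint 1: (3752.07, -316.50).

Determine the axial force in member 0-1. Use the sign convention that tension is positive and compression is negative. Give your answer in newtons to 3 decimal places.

3163.321

N=3 nodes, M=3 members, R=3 reactions → 2N=6, M+R=6
member 0 (0-1): L=7.4247, (cx,cy)=(0.5471,0.8371)
member 1 (0-2): L=8.3000, (cx,cy)=(1.0000,0.0000)
member 2 (1-2): L=7.5224, (cx,cy)=(0.5634,-0.8262)
solve A·x = −loads:
  F[0-1] = +3163.3210 N (tension)
  F[0-2] = +2021.4382 N (tension)
  F[1-2] = -3588.0406 N (compression)
  Rx@0 = -3752.0700 N
  Ry@0 = -2647.9263 N
  Ry@2 = +2964.4263 N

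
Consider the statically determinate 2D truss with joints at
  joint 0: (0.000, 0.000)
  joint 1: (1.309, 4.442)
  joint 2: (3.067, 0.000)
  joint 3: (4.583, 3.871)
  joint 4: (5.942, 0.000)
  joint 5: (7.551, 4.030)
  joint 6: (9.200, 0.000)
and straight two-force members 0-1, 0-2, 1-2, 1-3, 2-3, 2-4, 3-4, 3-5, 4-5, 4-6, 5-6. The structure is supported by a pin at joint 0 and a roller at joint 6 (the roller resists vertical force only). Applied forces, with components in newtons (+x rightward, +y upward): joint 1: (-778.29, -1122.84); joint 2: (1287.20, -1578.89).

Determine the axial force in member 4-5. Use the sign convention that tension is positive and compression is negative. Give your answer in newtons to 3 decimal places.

N=7 nodes, M=11 members, R=3 reactions → 2N=14, M+R=14
member 0 (0-1): L=4.6309, (cx,cy)=(0.2827,0.9592)
member 1 (0-2): L=3.0670, (cx,cy)=(1.0000,0.0000)
member 2 (1-2): L=4.7772, (cx,cy)=(0.3680,-0.9298)
member 3 (1-3): L=3.3234, (cx,cy)=(0.9851,-0.1718)
member 4 (2-3): L=4.1573, (cx,cy)=(0.3647,0.9311)
member 5 (2-4): L=2.8750, (cx,cy)=(1.0000,0.0000)
member 6 (3-4): L=4.1026, (cx,cy)=(0.3313,-0.9435)
member 7 (3-5): L=2.9723, (cx,cy)=(0.9986,0.0535)
member 8 (4-5): L=4.3393, (cx,cy)=(0.3708,0.9287)
member 9 (4-6): L=3.2580, (cx,cy)=(1.0000,0.0000)
member 10 (5-6): L=4.3543, (cx,cy)=(0.3787,-0.9255)
solve A·x = −loads:
  F[0-1] = -2493.0677 N (compression)
  F[0-2] = +1213.6230 N (tension)
  F[1-2] = +1450.6161 N (tension)
  F[1-3] = -467.1906 N (compression)
  F[2-3] = +247.0814 N (tension)
  F[2-4] = +370.1421 N (tension)
  F[3-4] = -343.4608 N (compression)
  F[3-5] = -256.7379 N (compression)
  F[4-5] = +348.9444 N (tension)
  F[4-6] = +126.9835 N (tension)
  F[5-6] = -335.3105 N (compression)
  Rx@0 = -508.9100 N
  Ry@0 = +2391.3942 N
  Ry@6 = +310.3358 N

348.944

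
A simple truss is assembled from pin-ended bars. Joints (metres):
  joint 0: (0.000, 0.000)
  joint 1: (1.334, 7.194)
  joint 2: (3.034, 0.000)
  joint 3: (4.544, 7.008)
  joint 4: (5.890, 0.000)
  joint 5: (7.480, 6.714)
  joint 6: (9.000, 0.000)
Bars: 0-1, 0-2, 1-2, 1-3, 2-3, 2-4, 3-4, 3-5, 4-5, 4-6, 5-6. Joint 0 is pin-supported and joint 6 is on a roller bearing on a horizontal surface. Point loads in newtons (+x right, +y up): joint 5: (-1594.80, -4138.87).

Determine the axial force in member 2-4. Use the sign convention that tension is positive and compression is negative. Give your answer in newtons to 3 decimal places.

-370.144

N=7 nodes, M=11 members, R=3 reactions → 2N=14, M+R=14
member 0 (0-1): L=7.3166, (cx,cy)=(0.1823,0.9832)
member 1 (0-2): L=3.0340, (cx,cy)=(1.0000,0.0000)
member 2 (1-2): L=7.3921, (cx,cy)=(0.2300,-0.9732)
member 3 (1-3): L=3.2154, (cx,cy)=(0.9983,-0.0578)
member 4 (2-3): L=7.1688, (cx,cy)=(0.2106,0.9776)
member 5 (2-4): L=2.8560, (cx,cy)=(1.0000,0.0000)
member 6 (3-4): L=7.1361, (cx,cy)=(0.1886,-0.9821)
member 7 (3-5): L=2.9507, (cx,cy)=(0.9950,-0.0996)
member 8 (4-5): L=6.8997, (cx,cy)=(0.2304,0.9731)
member 9 (4-6): L=3.1100, (cx,cy)=(1.0000,0.0000)
member 10 (5-6): L=6.8839, (cx,cy)=(0.2208,-0.9753)
solve A·x = −loads:
  F[0-1] = -1920.9276 N (compression)
  F[0-2] = -1244.5685 N (compression)
  F[1-2] = +1988.8334 N (tension)
  F[1-3] = -808.9666 N (compression)
  F[2-3] = -1979.9463 N (compression)
  F[2-4] = -370.1440 N (compression)
  F[3-4] = +2088.2891 N (tension)
  F[3-5] = -1626.6409 N (compression)
  F[4-5] = -2107.5283 N (compression)
  F[4-6] = +509.4151 N (tension)
  F[5-6] = -2307.0834 N (compression)
  Rx@0 = +1594.8000 N
  Ry@0 = +1888.7300 N
  Ry@6 = +2250.1400 N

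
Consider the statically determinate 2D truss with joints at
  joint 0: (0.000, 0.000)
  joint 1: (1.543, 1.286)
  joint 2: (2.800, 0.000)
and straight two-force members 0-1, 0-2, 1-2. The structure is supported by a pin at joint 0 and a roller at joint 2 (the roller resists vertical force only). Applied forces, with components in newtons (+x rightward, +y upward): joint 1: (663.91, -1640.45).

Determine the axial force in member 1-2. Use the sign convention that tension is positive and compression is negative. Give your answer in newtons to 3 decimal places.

N=3 nodes, M=3 members, R=3 reactions → 2N=6, M+R=6
member 0 (0-1): L=2.0086, (cx,cy)=(0.7682,0.6402)
member 1 (0-2): L=2.8000, (cx,cy)=(1.0000,0.0000)
member 2 (1-2): L=1.7983, (cx,cy)=(0.6990,-0.7151)
solve A·x = −loads:
  F[0-1] = -674.0050 N (compression)
  F[0-2] = +1181.6675 N (tension)
  F[1-2] = -1690.5173 N (compression)
  Rx@0 = -663.9100 N
  Ry@0 = +431.5205 N
  Ry@2 = +1208.9295 N

-1690.517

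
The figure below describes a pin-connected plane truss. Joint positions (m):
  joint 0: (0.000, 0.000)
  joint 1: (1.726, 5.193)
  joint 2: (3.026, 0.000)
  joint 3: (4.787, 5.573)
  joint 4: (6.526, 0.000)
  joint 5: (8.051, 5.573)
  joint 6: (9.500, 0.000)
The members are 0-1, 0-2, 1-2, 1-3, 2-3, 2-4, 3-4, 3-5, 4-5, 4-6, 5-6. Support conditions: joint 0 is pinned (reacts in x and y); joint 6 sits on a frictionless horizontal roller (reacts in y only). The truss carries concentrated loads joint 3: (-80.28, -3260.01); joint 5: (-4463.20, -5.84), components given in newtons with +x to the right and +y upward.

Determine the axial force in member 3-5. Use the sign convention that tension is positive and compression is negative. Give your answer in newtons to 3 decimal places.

N=7 nodes, M=11 members, R=3 reactions → 2N=14, M+R=14
member 0 (0-1): L=5.4723, (cx,cy)=(0.3154,0.9490)
member 1 (0-2): L=3.0260, (cx,cy)=(1.0000,0.0000)
member 2 (1-2): L=5.3532, (cx,cy)=(0.2428,-0.9701)
member 3 (1-3): L=3.0845, (cx,cy)=(0.9924,0.1232)
member 4 (2-3): L=5.8446, (cx,cy)=(0.3013,0.9535)
member 5 (2-4): L=3.5000, (cx,cy)=(1.0000,0.0000)
member 6 (3-4): L=5.8380, (cx,cy)=(0.2979,-0.9546)
member 7 (3-5): L=3.2640, (cx,cy)=(1.0000,0.0000)
member 8 (4-5): L=5.7779, (cx,cy)=(0.2639,0.9645)
member 9 (4-6): L=2.9740, (cx,cy)=(1.0000,0.0000)
member 10 (5-6): L=5.7583, (cx,cy)=(0.2516,-0.9678)
solve A·x = −loads:
  F[0-1] = -4513.9532 N (compression)
  F[0-2] = -3119.7551 N (compression)
  F[1-2] = +4105.9297 N (tension)
  F[1-3] = -2439.4051 N (compression)
  F[2-3] = -4177.1395 N (compression)
  F[2-4] = -864.0716 N (compression)
  F[3-4] = +1072.2109 N (tension)
  F[3-5] = -3918.5133 N (compression)
  F[4-5] = -1061.1669 N (compression)
  F[4-6] = -264.6051 N (compression)
  F[5-6] = +1051.5343 N (tension)
  Rx@0 = +4543.4800 N
  Ry@0 = +4283.5477 N
  Ry@6 = -1017.6977 N

-3918.513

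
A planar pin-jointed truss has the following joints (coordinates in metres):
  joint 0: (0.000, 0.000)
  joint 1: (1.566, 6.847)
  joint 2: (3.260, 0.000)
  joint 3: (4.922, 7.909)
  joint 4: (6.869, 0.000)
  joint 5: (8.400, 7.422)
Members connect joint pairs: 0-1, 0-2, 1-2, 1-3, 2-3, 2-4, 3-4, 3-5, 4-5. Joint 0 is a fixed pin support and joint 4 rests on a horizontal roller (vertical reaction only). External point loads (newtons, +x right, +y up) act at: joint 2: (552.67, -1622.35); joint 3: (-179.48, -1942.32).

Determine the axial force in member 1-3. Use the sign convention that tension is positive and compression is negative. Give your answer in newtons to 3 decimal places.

-745.452

N=6 nodes, M=9 members, R=3 reactions → 2N=12, M+R=12
member 0 (0-1): L=7.0238, (cx,cy)=(0.2230,0.9748)
member 1 (0-2): L=3.2600, (cx,cy)=(1.0000,0.0000)
member 2 (1-2): L=7.0534, (cx,cy)=(0.2402,-0.9707)
member 3 (1-3): L=3.5200, (cx,cy)=(0.9534,0.3017)
member 4 (2-3): L=8.0817, (cx,cy)=(0.2056,0.9786)
member 5 (2-4): L=3.6090, (cx,cy)=(1.0000,0.0000)
member 6 (3-4): L=8.1451, (cx,cy)=(0.2390,-0.9710)
member 7 (3-5): L=3.5119, (cx,cy)=(0.9903,-0.1387)
member 8 (4-5): L=7.5783, (cx,cy)=(0.2020,0.9794)
solve A·x = −loads:
  F[0-1] = -1651.1508 N (compression)
  F[0-2] = +741.3244 N (tension)
  F[1-2] = +1426.4334 N (tension)
  F[1-3] = -745.4522 N (compression)
  F[2-3] = +242.8567 N (tension)
  F[2-4] = +481.2926 N (tension)
  F[3-4] = -2013.4510 N (compression)
  F[3-5] = -0.0000 N (compression)
  F[4-5] = +0.0000 N (tension)
  Rx@0 = -373.1900 N
  Ry@0 = +1609.5888 N
  Ry@4 = +1955.0812 N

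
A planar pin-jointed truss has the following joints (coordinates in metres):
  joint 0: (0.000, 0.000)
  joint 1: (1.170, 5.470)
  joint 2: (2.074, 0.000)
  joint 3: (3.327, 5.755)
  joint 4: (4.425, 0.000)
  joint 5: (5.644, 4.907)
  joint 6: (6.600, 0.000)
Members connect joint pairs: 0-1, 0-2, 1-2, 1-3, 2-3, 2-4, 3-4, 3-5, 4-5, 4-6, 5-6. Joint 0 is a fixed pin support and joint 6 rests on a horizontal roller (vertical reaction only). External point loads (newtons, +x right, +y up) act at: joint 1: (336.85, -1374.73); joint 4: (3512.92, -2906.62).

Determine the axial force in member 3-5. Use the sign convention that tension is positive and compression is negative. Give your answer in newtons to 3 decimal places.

-1069.379

N=7 nodes, M=11 members, R=3 reactions → 2N=14, M+R=14
member 0 (0-1): L=5.5937, (cx,cy)=(0.2092,0.9779)
member 1 (0-2): L=2.0740, (cx,cy)=(1.0000,0.0000)
member 2 (1-2): L=5.5442, (cx,cy)=(0.1631,-0.9866)
member 3 (1-3): L=2.1757, (cx,cy)=(0.9914,0.1310)
member 4 (2-3): L=5.8898, (cx,cy)=(0.2127,0.9771)
member 5 (2-4): L=2.3510, (cx,cy)=(1.0000,0.0000)
member 6 (3-4): L=5.8588, (cx,cy)=(0.1874,-0.9823)
member 7 (3-5): L=2.4673, (cx,cy)=(0.9391,-0.3437)
member 8 (4-5): L=5.0561, (cx,cy)=(0.2411,0.9705)
member 9 (4-6): L=2.1750, (cx,cy)=(1.0000,0.0000)
member 10 (5-6): L=4.9993, (cx,cy)=(0.1912,-0.9815)
solve A·x = −loads:
  F[0-1] = -1850.6489 N (compression)
  F[0-2] = +4236.8569 N (tension)
  F[1-2] = +336.5848 N (tension)
  F[1-3] = -785.5870 N (compression)
  F[2-3] = -339.8602 N (compression)
  F[2-4] = +4364.0400 N (tension)
  F[3-4] = +817.0000 N (tension)
  F[3-5] = -1069.3792 N (compression)
  F[4-5] = +2168.0487 N (tension)
  F[4-6] = +481.5333 N (tension)
  F[5-6] = -2518.1061 N (compression)
  Rx@0 = -3849.7700 N
  Ry@0 = +1809.7141 N
  Ry@6 = +2471.6359 N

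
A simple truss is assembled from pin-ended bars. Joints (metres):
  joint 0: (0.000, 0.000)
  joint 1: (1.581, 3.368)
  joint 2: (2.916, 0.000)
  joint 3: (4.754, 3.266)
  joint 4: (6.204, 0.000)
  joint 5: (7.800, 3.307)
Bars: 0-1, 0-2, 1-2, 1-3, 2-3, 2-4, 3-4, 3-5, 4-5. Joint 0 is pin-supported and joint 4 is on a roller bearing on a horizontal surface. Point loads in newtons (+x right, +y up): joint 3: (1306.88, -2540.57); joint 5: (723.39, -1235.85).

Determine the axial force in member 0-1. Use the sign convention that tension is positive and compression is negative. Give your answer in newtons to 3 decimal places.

881.248

N=6 nodes, M=9 members, R=3 reactions → 2N=12, M+R=12
member 0 (0-1): L=3.7206, (cx,cy)=(0.4249,0.9052)
member 1 (0-2): L=2.9160, (cx,cy)=(1.0000,0.0000)
member 2 (1-2): L=3.6229, (cx,cy)=(0.3685,-0.9296)
member 3 (1-3): L=3.1746, (cx,cy)=(0.9995,-0.0321)
member 4 (2-3): L=3.7477, (cx,cy)=(0.4904,0.8715)
member 5 (2-4): L=3.2880, (cx,cy)=(1.0000,0.0000)
member 6 (3-4): L=3.5734, (cx,cy)=(0.4058,-0.9140)
member 7 (3-5): L=3.0463, (cx,cy)=(0.9999,0.0135)
member 8 (4-5): L=3.6720, (cx,cy)=(0.4346,0.9006)
solve A·x = −loads:
  F[0-1] = +881.2481 N (tension)
  F[0-2] = +1655.8016 N (tension)
  F[1-2] = -882.3027 N (compression)
  F[1-3] = +699.9459 N (tension)
  F[2-3] = +941.1829 N (tension)
  F[2-4] = +869.0931 N (tension)
  F[3-4] = -3632.9492 N (compression)
  F[3-5] = +1328.5770 N (tension)
  F[4-5] = -1392.1020 N (compression)
  Rx@0 = -2030.2700 N
  Ry@0 = -797.7290 N
  Ry@4 = +4574.1490 N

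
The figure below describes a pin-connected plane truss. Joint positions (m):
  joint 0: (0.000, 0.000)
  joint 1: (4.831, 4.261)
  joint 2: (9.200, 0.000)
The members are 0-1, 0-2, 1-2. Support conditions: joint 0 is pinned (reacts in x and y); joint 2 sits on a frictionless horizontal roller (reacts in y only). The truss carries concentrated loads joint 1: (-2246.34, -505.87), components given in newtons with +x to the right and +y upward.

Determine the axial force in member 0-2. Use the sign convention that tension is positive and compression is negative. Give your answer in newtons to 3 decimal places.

N=3 nodes, M=3 members, R=3 reactions → 2N=6, M+R=6
member 0 (0-1): L=6.4416, (cx,cy)=(0.7500,0.6615)
member 1 (0-2): L=9.2000, (cx,cy)=(1.0000,0.0000)
member 2 (1-2): L=6.1028, (cx,cy)=(0.7159,-0.6982)
solve A·x = −loads:
  F[0-1] = -1936.0142 N (compression)
  F[0-2] = -794.3977 N (compression)
  F[1-2] = +1109.6493 N (tension)
  Rx@0 = +2246.3400 N
  Ry@0 = +1280.6305 N
  Ry@2 = -774.7605 N

-794.398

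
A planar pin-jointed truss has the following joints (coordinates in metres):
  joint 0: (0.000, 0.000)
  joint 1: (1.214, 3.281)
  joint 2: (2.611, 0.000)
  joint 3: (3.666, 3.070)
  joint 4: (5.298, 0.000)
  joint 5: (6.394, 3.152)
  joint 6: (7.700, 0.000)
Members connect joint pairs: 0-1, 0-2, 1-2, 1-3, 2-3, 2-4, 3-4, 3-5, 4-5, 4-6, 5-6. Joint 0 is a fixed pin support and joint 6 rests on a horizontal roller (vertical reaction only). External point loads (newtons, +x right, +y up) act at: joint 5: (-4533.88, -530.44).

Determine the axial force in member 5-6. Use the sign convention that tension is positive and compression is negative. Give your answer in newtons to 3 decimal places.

N=7 nodes, M=11 members, R=3 reactions → 2N=14, M+R=14
member 0 (0-1): L=3.4984, (cx,cy)=(0.3470,0.9379)
member 1 (0-2): L=2.6110, (cx,cy)=(1.0000,0.0000)
member 2 (1-2): L=3.5660, (cx,cy)=(0.3918,-0.9201)
member 3 (1-3): L=2.4611, (cx,cy)=(0.9963,-0.0857)
member 4 (2-3): L=3.2462, (cx,cy)=(0.3250,0.9457)
member 5 (2-4): L=2.6870, (cx,cy)=(1.0000,0.0000)
member 6 (3-4): L=3.4768, (cx,cy)=(0.4694,-0.8830)
member 7 (3-5): L=2.7292, (cx,cy)=(0.9995,0.0300)
member 8 (4-5): L=3.3371, (cx,cy)=(0.3284,0.9445)
member 9 (4-6): L=2.4020, (cx,cy)=(1.0000,0.0000)
member 10 (5-6): L=3.4119, (cx,cy)=(0.3828,-0.9238)
solve A·x = −loads:
  F[0-1] = -2074.8479 N (compression)
  F[0-2] = -3813.8737 N (compression)
  F[1-2] = +2265.3028 N (tension)
  F[1-3] = -1613.3842 N (compression)
  F[2-3] = -2203.8736 N (compression)
  F[2-4] = -2210.1914 N (compression)
  F[3-4] = +2091.2621 N (tension)
  F[3-5] = -3306.8064 N (compression)
  F[4-5] = -1955.0076 N (compression)
  F[4-6] = -586.4880 N (compression)
  F[5-6] = +1532.1675 N (tension)
  Rx@0 = +4533.8800 N
  Ry@0 = +1945.9149 N
  Ry@6 = -1415.4749 N

1532.167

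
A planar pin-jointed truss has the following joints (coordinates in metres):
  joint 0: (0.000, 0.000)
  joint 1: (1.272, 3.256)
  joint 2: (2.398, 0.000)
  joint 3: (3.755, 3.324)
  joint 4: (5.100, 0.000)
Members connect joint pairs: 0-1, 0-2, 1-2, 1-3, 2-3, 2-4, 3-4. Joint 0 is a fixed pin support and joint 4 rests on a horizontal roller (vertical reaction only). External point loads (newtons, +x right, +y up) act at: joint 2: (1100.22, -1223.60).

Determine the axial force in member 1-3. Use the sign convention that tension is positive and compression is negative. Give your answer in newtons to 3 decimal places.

N=5 nodes, M=7 members, R=3 reactions → 2N=10, M+R=10
member 0 (0-1): L=3.4956, (cx,cy)=(0.3639,0.9314)
member 1 (0-2): L=2.3980, (cx,cy)=(1.0000,0.0000)
member 2 (1-2): L=3.4452, (cx,cy)=(0.3268,-0.9451)
member 3 (1-3): L=2.4839, (cx,cy)=(0.9996,0.0274)
member 4 (2-3): L=3.5903, (cx,cy)=(0.3780,0.9258)
member 5 (2-4): L=2.7020, (cx,cy)=(1.0000,0.0000)
member 6 (3-4): L=3.5858, (cx,cy)=(0.3751,-0.9270)
solve A·x = −loads:
  F[0-1] = -695.9809 N (compression)
  F[0-2] = +1353.4746 N (tension)
  F[1-2] = +672.2327 N (tension)
  F[1-3] = -473.1387 N (compression)
  F[2-3] = +635.4188 N (tension)
  F[2-4] = +232.7983 N (tension)
  F[3-4] = -620.6463 N (compression)
  Rx@0 = -1100.2200 N
  Ry@0 = +648.2681 N
  Ry@4 = +575.3319 N

-473.139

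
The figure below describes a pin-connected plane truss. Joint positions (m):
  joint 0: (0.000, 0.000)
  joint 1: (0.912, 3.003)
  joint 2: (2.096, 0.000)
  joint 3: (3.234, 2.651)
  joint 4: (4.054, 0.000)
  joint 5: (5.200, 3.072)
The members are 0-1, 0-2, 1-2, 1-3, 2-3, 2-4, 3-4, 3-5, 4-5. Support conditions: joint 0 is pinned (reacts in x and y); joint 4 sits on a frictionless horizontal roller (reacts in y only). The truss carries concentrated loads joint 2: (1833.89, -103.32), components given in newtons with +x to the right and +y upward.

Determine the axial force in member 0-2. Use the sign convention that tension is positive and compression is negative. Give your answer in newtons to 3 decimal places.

N=6 nodes, M=9 members, R=3 reactions → 2N=12, M+R=12
member 0 (0-1): L=3.1384, (cx,cy)=(0.2906,0.9568)
member 1 (0-2): L=2.0960, (cx,cy)=(1.0000,0.0000)
member 2 (1-2): L=3.2280, (cx,cy)=(0.3668,-0.9303)
member 3 (1-3): L=2.3485, (cx,cy)=(0.9887,-0.1499)
member 4 (2-3): L=2.8849, (cx,cy)=(0.3945,0.9189)
member 5 (2-4): L=1.9580, (cx,cy)=(1.0000,0.0000)
member 6 (3-4): L=2.7749, (cx,cy)=(0.2955,-0.9553)
member 7 (3-5): L=2.0106, (cx,cy)=(0.9778,0.2094)
member 8 (4-5): L=3.2788, (cx,cy)=(0.3495,0.9369)
solve A·x = −loads:
  F[0-1] = -52.1520 N (compression)
  F[0-2] = +1849.0449 N (tension)
  F[1-2] = +59.6763 N (tension)
  F[1-3] = -37.4670 N (compression)
  F[2-3] = +52.0213 N (tension)
  F[2-4] = +16.5233 N (tension)
  F[3-4] = -55.9156 N (compression)
  F[3-5] = +0.0000 N (tension)
  F[4-5] = -0.0000 N (compression)
  Rx@0 = -1833.8900 N
  Ry@0 = +49.9015 N
  Ry@4 = +53.4185 N

1849.045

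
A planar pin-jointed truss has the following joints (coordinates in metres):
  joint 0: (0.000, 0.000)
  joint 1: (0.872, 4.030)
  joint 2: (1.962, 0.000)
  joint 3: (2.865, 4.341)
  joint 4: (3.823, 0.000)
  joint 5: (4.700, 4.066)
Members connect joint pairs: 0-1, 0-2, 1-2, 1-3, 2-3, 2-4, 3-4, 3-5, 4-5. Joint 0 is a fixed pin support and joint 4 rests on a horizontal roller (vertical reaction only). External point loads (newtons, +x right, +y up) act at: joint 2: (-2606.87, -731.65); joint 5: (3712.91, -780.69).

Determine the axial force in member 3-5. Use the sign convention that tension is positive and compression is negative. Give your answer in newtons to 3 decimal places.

N=6 nodes, M=9 members, R=3 reactions → 2N=12, M+R=12
member 0 (0-1): L=4.1233, (cx,cy)=(0.2115,0.9774)
member 1 (0-2): L=1.9620, (cx,cy)=(1.0000,0.0000)
member 2 (1-2): L=4.1748, (cx,cy)=(0.2611,-0.9653)
member 3 (1-3): L=2.0171, (cx,cy)=(0.9880,0.1542)
member 4 (2-3): L=4.4339, (cx,cy)=(0.2037,0.9790)
member 5 (2-4): L=1.8610, (cx,cy)=(1.0000,0.0000)
member 6 (3-4): L=4.4455, (cx,cy)=(0.2155,-0.9765)
member 7 (3-5): L=1.8555, (cx,cy)=(0.9890,-0.1482)
member 8 (4-5): L=4.1595, (cx,cy)=(0.2108,0.9775)
solve A·x = −loads:
  F[0-1] = +3859.1303 N (tension)
  F[0-2] = +289.8992 N (tension)
  F[1-2] = -3622.5474 N (compression)
  F[1-3] = +1783.2748 N (tension)
  F[2-3] = +4319.0651 N (tension)
  F[2-4] = +1071.3503 N (tension)
  F[3-4] = -5188.8656 N (compression)
  F[3-5] = +3801.7523 N (tension)
  F[4-5] = -222.2331 N (compression)
  Rx@0 = -1106.0400 N
  Ry@0 = -3771.8432 N
  Ry@4 = +5284.1832 N

3801.752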